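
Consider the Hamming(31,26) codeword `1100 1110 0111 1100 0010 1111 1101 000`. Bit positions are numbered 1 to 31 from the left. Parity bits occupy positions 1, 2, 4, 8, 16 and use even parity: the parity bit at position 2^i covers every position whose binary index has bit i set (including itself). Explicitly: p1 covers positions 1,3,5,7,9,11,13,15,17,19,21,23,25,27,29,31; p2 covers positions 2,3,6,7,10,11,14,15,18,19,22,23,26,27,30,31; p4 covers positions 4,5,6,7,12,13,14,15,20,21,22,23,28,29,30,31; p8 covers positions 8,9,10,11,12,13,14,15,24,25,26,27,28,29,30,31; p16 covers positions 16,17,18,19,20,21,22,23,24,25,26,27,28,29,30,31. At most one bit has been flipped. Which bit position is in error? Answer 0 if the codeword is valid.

9

s1: b1⊕b3⊕b5⊕b7⊕b9⊕b11⊕b13⊕b15⊕b17⊕b19⊕b21⊕b23⊕b25⊕b27⊕b29⊕b31 = 1⊕0⊕1⊕1⊕0⊕1⊕1⊕0⊕0⊕1⊕1⊕1⊕1⊕0⊕0⊕0 = 1
s2: b2⊕b3⊕b6⊕b7⊕b10⊕b11⊕b14⊕b15⊕b18⊕b19⊕b22⊕b23⊕b26⊕b27⊕b30⊕b31 = 1⊕0⊕1⊕1⊕1⊕1⊕1⊕0⊕0⊕1⊕1⊕1⊕1⊕0⊕0⊕0 = 0
s4: b4⊕b5⊕b6⊕b7⊕b12⊕b13⊕b14⊕b15⊕b20⊕b21⊕b22⊕b23⊕b28⊕b29⊕b30⊕b31 = 0⊕1⊕1⊕1⊕1⊕1⊕1⊕0⊕0⊕1⊕1⊕1⊕1⊕0⊕0⊕0 = 0
s8: b8⊕b9⊕b10⊕b11⊕b12⊕b13⊕b14⊕b15⊕b24⊕b25⊕b26⊕b27⊕b28⊕b29⊕b30⊕b31 = 0⊕0⊕1⊕1⊕1⊕1⊕1⊕0⊕1⊕1⊕1⊕0⊕1⊕0⊕0⊕0 = 1
s16: b16⊕b17⊕b18⊕b19⊕b20⊕b21⊕b22⊕b23⊕b24⊕b25⊕b26⊕b27⊕b28⊕b29⊕b30⊕b31 = 0⊕0⊕0⊕1⊕0⊕1⊕1⊕1⊕1⊕1⊕1⊕0⊕1⊕0⊕0⊕0 = 0
Syndrome (s16...s1) = 01001 → position 9.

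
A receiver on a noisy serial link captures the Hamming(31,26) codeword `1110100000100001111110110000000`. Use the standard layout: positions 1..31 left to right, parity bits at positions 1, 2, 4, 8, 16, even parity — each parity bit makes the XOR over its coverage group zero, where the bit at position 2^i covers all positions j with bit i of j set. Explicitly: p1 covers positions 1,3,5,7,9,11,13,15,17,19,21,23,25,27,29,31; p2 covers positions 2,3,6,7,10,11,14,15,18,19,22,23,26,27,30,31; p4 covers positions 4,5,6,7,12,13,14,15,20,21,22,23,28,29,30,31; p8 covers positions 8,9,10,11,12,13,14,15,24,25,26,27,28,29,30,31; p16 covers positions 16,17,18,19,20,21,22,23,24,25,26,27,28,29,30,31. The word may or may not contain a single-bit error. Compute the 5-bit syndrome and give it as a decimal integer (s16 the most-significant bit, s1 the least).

s1: b1⊕b3⊕b5⊕b7⊕b9⊕b11⊕b13⊕b15⊕b17⊕b19⊕b21⊕b23⊕b25⊕b27⊕b29⊕b31 = 1⊕1⊕1⊕0⊕0⊕1⊕0⊕0⊕1⊕1⊕1⊕1⊕0⊕0⊕0⊕0 = 0
s2: b2⊕b3⊕b6⊕b7⊕b10⊕b11⊕b14⊕b15⊕b18⊕b19⊕b22⊕b23⊕b26⊕b27⊕b30⊕b31 = 1⊕1⊕0⊕0⊕0⊕1⊕0⊕0⊕1⊕1⊕0⊕1⊕0⊕0⊕0⊕0 = 0
s4: b4⊕b5⊕b6⊕b7⊕b12⊕b13⊕b14⊕b15⊕b20⊕b21⊕b22⊕b23⊕b28⊕b29⊕b30⊕b31 = 0⊕1⊕0⊕0⊕0⊕0⊕0⊕0⊕1⊕1⊕0⊕1⊕0⊕0⊕0⊕0 = 0
s8: b8⊕b9⊕b10⊕b11⊕b12⊕b13⊕b14⊕b15⊕b24⊕b25⊕b26⊕b27⊕b28⊕b29⊕b30⊕b31 = 0⊕0⊕0⊕1⊕0⊕0⊕0⊕0⊕1⊕0⊕0⊕0⊕0⊕0⊕0⊕0 = 0
s16: b16⊕b17⊕b18⊕b19⊕b20⊕b21⊕b22⊕b23⊕b24⊕b25⊕b26⊕b27⊕b28⊕b29⊕b30⊕b31 = 1⊕1⊕1⊕1⊕1⊕1⊕0⊕1⊕1⊕0⊕0⊕0⊕0⊕0⊕0⊕0 = 0
Syndrome (s16...s1) = 00000 → position 0 (no error).

0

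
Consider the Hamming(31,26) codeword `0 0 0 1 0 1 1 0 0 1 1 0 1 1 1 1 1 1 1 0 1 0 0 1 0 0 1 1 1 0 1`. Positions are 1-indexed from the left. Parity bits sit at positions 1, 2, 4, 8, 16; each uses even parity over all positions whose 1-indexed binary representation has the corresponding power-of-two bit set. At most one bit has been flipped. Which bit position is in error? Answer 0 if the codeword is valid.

s1: b1⊕b3⊕b5⊕b7⊕b9⊕b11⊕b13⊕b15⊕b17⊕b19⊕b21⊕b23⊕b25⊕b27⊕b29⊕b31 = 0⊕0⊕0⊕1⊕0⊕1⊕1⊕1⊕1⊕1⊕1⊕0⊕0⊕1⊕1⊕1 = 0
s2: b2⊕b3⊕b6⊕b7⊕b10⊕b11⊕b14⊕b15⊕b18⊕b19⊕b22⊕b23⊕b26⊕b27⊕b30⊕b31 = 0⊕0⊕1⊕1⊕1⊕1⊕1⊕1⊕1⊕1⊕0⊕0⊕0⊕1⊕0⊕1 = 0
s4: b4⊕b5⊕b6⊕b7⊕b12⊕b13⊕b14⊕b15⊕b20⊕b21⊕b22⊕b23⊕b28⊕b29⊕b30⊕b31 = 1⊕0⊕1⊕1⊕0⊕1⊕1⊕1⊕0⊕1⊕0⊕0⊕1⊕1⊕0⊕1 = 0
s8: b8⊕b9⊕b10⊕b11⊕b12⊕b13⊕b14⊕b15⊕b24⊕b25⊕b26⊕b27⊕b28⊕b29⊕b30⊕b31 = 0⊕0⊕1⊕1⊕0⊕1⊕1⊕1⊕1⊕0⊕0⊕1⊕1⊕1⊕0⊕1 = 0
s16: b16⊕b17⊕b18⊕b19⊕b20⊕b21⊕b22⊕b23⊕b24⊕b25⊕b26⊕b27⊕b28⊕b29⊕b30⊕b31 = 1⊕1⊕1⊕1⊕0⊕1⊕0⊕0⊕1⊕0⊕0⊕1⊕1⊕1⊕0⊕1 = 0
Syndrome (s16...s1) = 00000 → position 0 (no error).

0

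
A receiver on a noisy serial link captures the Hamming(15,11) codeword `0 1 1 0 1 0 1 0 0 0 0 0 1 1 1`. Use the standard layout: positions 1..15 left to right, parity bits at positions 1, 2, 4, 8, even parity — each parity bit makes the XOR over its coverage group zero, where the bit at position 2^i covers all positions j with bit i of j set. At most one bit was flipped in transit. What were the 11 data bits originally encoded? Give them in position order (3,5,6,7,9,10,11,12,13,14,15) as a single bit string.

11010000110

s1: b1⊕b3⊕b5⊕b7⊕b9⊕b11⊕b13⊕b15 = 0⊕1⊕1⊕1⊕0⊕0⊕1⊕1 = 1
s2: b2⊕b3⊕b6⊕b7⊕b10⊕b11⊕b14⊕b15 = 1⊕1⊕0⊕1⊕0⊕0⊕1⊕1 = 1
s4: b4⊕b5⊕b6⊕b7⊕b12⊕b13⊕b14⊕b15 = 0⊕1⊕0⊕1⊕0⊕1⊕1⊕1 = 1
s8: b8⊕b9⊕b10⊕b11⊕b12⊕b13⊕b14⊕b15 = 0⊕0⊕0⊕0⊕0⊕1⊕1⊕1 = 1
Syndrome (s8...s1) = 1111 → position 15.
Flip bit 15: corrected codeword = 011010100000110
Data bits at positions 3,5,6,7,9,10,11,12,13,14,15: 11010000110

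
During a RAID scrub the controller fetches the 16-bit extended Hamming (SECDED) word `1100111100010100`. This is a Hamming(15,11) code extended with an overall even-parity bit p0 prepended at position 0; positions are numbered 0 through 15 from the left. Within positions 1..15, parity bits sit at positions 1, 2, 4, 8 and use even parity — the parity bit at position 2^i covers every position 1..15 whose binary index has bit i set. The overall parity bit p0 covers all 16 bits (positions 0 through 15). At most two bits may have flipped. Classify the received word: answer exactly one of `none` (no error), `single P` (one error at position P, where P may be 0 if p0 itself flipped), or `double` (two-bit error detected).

s1: b1⊕b3⊕b5⊕b7⊕b9⊕b11⊕b13⊕b15 = 1⊕0⊕1⊕1⊕0⊕1⊕1⊕0 = 1
s2: b2⊕b3⊕b6⊕b7⊕b10⊕b11⊕b14⊕b15 = 0⊕0⊕1⊕1⊕0⊕1⊕0⊕0 = 1
s4: b4⊕b5⊕b6⊕b7⊕b12⊕b13⊕b14⊕b15 = 1⊕1⊕1⊕1⊕0⊕1⊕0⊕0 = 1
s8: b8⊕b9⊕b10⊕b11⊕b12⊕b13⊕b14⊕b15 = 0⊕0⊕0⊕1⊕0⊕1⊕0⊕0 = 0
Syndrome (s8...s1) = 0111 → position 7.
Overall parity (XOR of all 16 bits, including p0): 1⊕1⊕0⊕0⊕1⊕1⊕1⊕1⊕0⊕0⊕0⊕1⊕0⊕1⊕0⊕0 = 0
Overall=0, syndrome position=7 → double-bit error detected (uncorrectable).

double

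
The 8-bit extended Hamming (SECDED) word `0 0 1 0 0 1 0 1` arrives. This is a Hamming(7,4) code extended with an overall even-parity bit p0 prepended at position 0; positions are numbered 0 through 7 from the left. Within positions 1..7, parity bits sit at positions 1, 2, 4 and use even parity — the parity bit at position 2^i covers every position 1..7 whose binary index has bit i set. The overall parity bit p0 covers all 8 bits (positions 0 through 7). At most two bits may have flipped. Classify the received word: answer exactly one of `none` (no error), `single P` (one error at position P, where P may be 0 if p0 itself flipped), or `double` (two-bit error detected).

s1: b1⊕b3⊕b5⊕b7 = 0⊕0⊕1⊕1 = 0
s2: b2⊕b3⊕b6⊕b7 = 1⊕0⊕0⊕1 = 0
s4: b4⊕b5⊕b6⊕b7 = 0⊕1⊕0⊕1 = 0
Syndrome (s4...s1) = 000 → position 0 (no error).
Overall parity (XOR of all 8 bits, including p0): 0⊕0⊕1⊕0⊕0⊕1⊕0⊕1 = 1
Overall=1, syndrome position=0 → single-bit error at position 0.

single 0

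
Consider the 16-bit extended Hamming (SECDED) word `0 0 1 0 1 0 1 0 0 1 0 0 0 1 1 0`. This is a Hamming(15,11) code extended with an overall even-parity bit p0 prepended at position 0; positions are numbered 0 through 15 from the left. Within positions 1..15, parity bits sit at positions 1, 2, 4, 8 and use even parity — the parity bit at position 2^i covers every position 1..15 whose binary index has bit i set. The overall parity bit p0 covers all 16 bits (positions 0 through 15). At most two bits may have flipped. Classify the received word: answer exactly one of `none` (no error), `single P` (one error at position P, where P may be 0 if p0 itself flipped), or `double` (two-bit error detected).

double

s1: b1⊕b3⊕b5⊕b7⊕b9⊕b11⊕b13⊕b15 = 0⊕0⊕0⊕0⊕1⊕0⊕1⊕0 = 0
s2: b2⊕b3⊕b6⊕b7⊕b10⊕b11⊕b14⊕b15 = 1⊕0⊕1⊕0⊕0⊕0⊕1⊕0 = 1
s4: b4⊕b5⊕b6⊕b7⊕b12⊕b13⊕b14⊕b15 = 1⊕0⊕1⊕0⊕0⊕1⊕1⊕0 = 0
s8: b8⊕b9⊕b10⊕b11⊕b12⊕b13⊕b14⊕b15 = 0⊕1⊕0⊕0⊕0⊕1⊕1⊕0 = 1
Syndrome (s8...s1) = 1010 → position 10.
Overall parity (XOR of all 16 bits, including p0): 0⊕0⊕1⊕0⊕1⊕0⊕1⊕0⊕0⊕1⊕0⊕0⊕0⊕1⊕1⊕0 = 0
Overall=0, syndrome position=10 → double-bit error detected (uncorrectable).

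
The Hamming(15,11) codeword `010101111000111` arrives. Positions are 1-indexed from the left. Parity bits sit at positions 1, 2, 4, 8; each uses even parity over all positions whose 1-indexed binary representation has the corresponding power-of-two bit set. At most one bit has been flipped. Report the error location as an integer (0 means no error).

s1: b1⊕b3⊕b5⊕b7⊕b9⊕b11⊕b13⊕b15 = 0⊕0⊕0⊕1⊕1⊕0⊕1⊕1 = 0
s2: b2⊕b3⊕b6⊕b7⊕b10⊕b11⊕b14⊕b15 = 1⊕0⊕1⊕1⊕0⊕0⊕1⊕1 = 1
s4: b4⊕b5⊕b6⊕b7⊕b12⊕b13⊕b14⊕b15 = 1⊕0⊕1⊕1⊕0⊕1⊕1⊕1 = 0
s8: b8⊕b9⊕b10⊕b11⊕b12⊕b13⊕b14⊕b15 = 1⊕1⊕0⊕0⊕0⊕1⊕1⊕1 = 1
Syndrome (s8...s1) = 1010 → position 10.

10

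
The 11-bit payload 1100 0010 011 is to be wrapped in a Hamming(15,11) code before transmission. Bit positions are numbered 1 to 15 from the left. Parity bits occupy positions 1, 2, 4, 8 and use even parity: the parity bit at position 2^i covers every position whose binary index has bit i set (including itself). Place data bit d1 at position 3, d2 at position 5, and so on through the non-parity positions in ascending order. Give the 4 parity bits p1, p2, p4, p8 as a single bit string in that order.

0011

Place data bits at non-power-of-two positions: b3=1, b5=1, b6=0, b7=0, b9=0, b10=0, b11=1, b12=0, b13=0, b14=1, b15=1.
p1 = XOR of data positions {3,5,7,9,11,13,15} = 1⊕1⊕0⊕0⊕1⊕0⊕1 = 0
p2 = XOR of data positions {3,6,7,10,11,14,15} = 1⊕0⊕0⊕0⊕1⊕1⊕1 = 0
p4 = XOR of data positions {5,6,7,12,13,14,15} = 1⊕0⊕0⊕0⊕0⊕1⊕1 = 1
p8 = XOR of data positions {9,10,11,12,13,14,15} = 0⊕0⊕1⊕0⊕0⊕1⊕1 = 1
Parity bits p1,p2,p4,p8 = 0011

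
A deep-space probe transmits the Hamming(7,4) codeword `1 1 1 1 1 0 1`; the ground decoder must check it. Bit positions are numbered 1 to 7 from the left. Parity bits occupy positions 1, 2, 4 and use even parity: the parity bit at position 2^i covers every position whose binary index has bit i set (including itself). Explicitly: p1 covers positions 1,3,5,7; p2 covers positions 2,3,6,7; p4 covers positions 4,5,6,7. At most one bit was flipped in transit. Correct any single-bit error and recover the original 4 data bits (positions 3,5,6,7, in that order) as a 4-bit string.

s1: b1⊕b3⊕b5⊕b7 = 1⊕1⊕1⊕1 = 0
s2: b2⊕b3⊕b6⊕b7 = 1⊕1⊕0⊕1 = 1
s4: b4⊕b5⊕b6⊕b7 = 1⊕1⊕0⊕1 = 1
Syndrome (s4...s1) = 110 → position 6.
Flip bit 6: corrected codeword = 1111111
Data bits at positions 3,5,6,7: 1111

1111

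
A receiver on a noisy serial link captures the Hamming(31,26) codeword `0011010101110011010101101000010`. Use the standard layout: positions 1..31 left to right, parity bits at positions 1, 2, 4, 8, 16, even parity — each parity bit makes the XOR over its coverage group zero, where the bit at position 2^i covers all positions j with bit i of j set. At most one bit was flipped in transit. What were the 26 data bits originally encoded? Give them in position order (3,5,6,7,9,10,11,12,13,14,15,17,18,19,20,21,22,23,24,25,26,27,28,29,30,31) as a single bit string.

10100111001010101101010010

s1: b1⊕b3⊕b5⊕b7⊕b9⊕b11⊕b13⊕b15⊕b17⊕b19⊕b21⊕b23⊕b25⊕b27⊕b29⊕b31 = 0⊕1⊕0⊕0⊕0⊕1⊕0⊕1⊕0⊕0⊕0⊕1⊕1⊕0⊕0⊕0 = 1
s2: b2⊕b3⊕b6⊕b7⊕b10⊕b11⊕b14⊕b15⊕b18⊕b19⊕b22⊕b23⊕b26⊕b27⊕b30⊕b31 = 0⊕1⊕1⊕0⊕1⊕1⊕0⊕1⊕1⊕0⊕1⊕1⊕0⊕0⊕1⊕0 = 1
s4: b4⊕b5⊕b6⊕b7⊕b12⊕b13⊕b14⊕b15⊕b20⊕b21⊕b22⊕b23⊕b28⊕b29⊕b30⊕b31 = 1⊕0⊕1⊕0⊕1⊕0⊕0⊕1⊕1⊕0⊕1⊕1⊕0⊕0⊕1⊕0 = 0
s8: b8⊕b9⊕b10⊕b11⊕b12⊕b13⊕b14⊕b15⊕b24⊕b25⊕b26⊕b27⊕b28⊕b29⊕b30⊕b31 = 1⊕0⊕1⊕1⊕1⊕0⊕0⊕1⊕0⊕1⊕0⊕0⊕0⊕0⊕1⊕0 = 1
s16: b16⊕b17⊕b18⊕b19⊕b20⊕b21⊕b22⊕b23⊕b24⊕b25⊕b26⊕b27⊕b28⊕b29⊕b30⊕b31 = 1⊕0⊕1⊕0⊕1⊕0⊕1⊕1⊕0⊕1⊕0⊕0⊕0⊕0⊕1⊕0 = 1
Syndrome (s16...s1) = 11011 → position 27.
Flip bit 27: corrected codeword = 0011010101110011010101101010010
Data bits at positions 3,5,6,7,9,10,11,12,13,14,15,17,18,19,20,21,22,23,24,25,26,27,28,29,30,31: 10100111001010101101010010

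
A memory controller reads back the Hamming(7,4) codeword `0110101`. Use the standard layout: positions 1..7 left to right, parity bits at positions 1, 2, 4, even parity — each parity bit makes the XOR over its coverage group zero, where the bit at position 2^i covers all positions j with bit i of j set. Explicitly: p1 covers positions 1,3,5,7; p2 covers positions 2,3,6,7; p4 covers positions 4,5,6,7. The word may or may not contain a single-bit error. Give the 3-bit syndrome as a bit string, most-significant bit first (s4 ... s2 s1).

011

s1: b1⊕b3⊕b5⊕b7 = 0⊕1⊕1⊕1 = 1
s2: b2⊕b3⊕b6⊕b7 = 1⊕1⊕0⊕1 = 1
s4: b4⊕b5⊕b6⊕b7 = 0⊕1⊕0⊕1 = 0
Syndrome (s4...s1) = 011 → position 3.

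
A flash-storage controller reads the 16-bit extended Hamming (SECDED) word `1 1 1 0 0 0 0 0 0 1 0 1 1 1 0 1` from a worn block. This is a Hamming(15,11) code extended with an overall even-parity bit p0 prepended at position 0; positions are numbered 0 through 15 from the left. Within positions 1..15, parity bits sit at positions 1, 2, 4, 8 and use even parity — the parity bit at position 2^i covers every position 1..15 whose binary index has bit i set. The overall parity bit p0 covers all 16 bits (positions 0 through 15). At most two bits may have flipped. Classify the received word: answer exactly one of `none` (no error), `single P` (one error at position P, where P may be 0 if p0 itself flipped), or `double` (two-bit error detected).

s1: b1⊕b3⊕b5⊕b7⊕b9⊕b11⊕b13⊕b15 = 1⊕0⊕0⊕0⊕1⊕1⊕1⊕1 = 1
s2: b2⊕b3⊕b6⊕b7⊕b10⊕b11⊕b14⊕b15 = 1⊕0⊕0⊕0⊕0⊕1⊕0⊕1 = 1
s4: b4⊕b5⊕b6⊕b7⊕b12⊕b13⊕b14⊕b15 = 0⊕0⊕0⊕0⊕1⊕1⊕0⊕1 = 1
s8: b8⊕b9⊕b10⊕b11⊕b12⊕b13⊕b14⊕b15 = 0⊕1⊕0⊕1⊕1⊕1⊕0⊕1 = 1
Syndrome (s8...s1) = 1111 → position 15.
Overall parity (XOR of all 16 bits, including p0): 1⊕1⊕1⊕0⊕0⊕0⊕0⊕0⊕0⊕1⊕0⊕1⊕1⊕1⊕0⊕1 = 0
Overall=0, syndrome position=15 → double-bit error detected (uncorrectable).

double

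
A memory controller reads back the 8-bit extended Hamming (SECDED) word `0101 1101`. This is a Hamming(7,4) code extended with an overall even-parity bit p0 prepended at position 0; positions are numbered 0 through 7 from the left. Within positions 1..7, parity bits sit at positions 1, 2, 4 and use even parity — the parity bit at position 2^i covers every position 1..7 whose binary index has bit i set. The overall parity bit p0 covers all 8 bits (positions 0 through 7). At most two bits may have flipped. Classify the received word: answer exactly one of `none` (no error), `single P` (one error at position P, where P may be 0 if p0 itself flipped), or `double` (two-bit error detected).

single 4

s1: b1⊕b3⊕b5⊕b7 = 1⊕1⊕1⊕1 = 0
s2: b2⊕b3⊕b6⊕b7 = 0⊕1⊕0⊕1 = 0
s4: b4⊕b5⊕b6⊕b7 = 1⊕1⊕0⊕1 = 1
Syndrome (s4...s1) = 100 → position 4.
Overall parity (XOR of all 8 bits, including p0): 0⊕1⊕0⊕1⊕1⊕1⊕0⊕1 = 1
Overall=1, syndrome position=4 → single-bit error at position 4.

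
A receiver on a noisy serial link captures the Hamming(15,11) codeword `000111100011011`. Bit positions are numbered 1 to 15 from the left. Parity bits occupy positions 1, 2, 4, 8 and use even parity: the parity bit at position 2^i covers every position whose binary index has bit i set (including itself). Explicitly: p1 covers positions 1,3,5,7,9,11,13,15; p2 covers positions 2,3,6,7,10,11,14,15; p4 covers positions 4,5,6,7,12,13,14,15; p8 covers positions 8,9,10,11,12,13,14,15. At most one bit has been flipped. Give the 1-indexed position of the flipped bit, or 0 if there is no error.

s1: b1⊕b3⊕b5⊕b7⊕b9⊕b11⊕b13⊕b15 = 0⊕0⊕1⊕1⊕0⊕1⊕0⊕1 = 0
s2: b2⊕b3⊕b6⊕b7⊕b10⊕b11⊕b14⊕b15 = 0⊕0⊕1⊕1⊕0⊕1⊕1⊕1 = 1
s4: b4⊕b5⊕b6⊕b7⊕b12⊕b13⊕b14⊕b15 = 1⊕1⊕1⊕1⊕1⊕0⊕1⊕1 = 1
s8: b8⊕b9⊕b10⊕b11⊕b12⊕b13⊕b14⊕b15 = 0⊕0⊕0⊕1⊕1⊕0⊕1⊕1 = 0
Syndrome (s8...s1) = 0110 → position 6.

6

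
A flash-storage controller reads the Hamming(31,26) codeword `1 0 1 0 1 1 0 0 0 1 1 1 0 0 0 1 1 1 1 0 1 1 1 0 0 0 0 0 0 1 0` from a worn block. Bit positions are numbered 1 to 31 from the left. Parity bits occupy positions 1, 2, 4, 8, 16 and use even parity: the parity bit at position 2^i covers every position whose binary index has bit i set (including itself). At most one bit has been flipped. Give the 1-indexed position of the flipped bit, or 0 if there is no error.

6

s1: b1⊕b3⊕b5⊕b7⊕b9⊕b11⊕b13⊕b15⊕b17⊕b19⊕b21⊕b23⊕b25⊕b27⊕b29⊕b31 = 1⊕1⊕1⊕0⊕0⊕1⊕0⊕0⊕1⊕1⊕1⊕1⊕0⊕0⊕0⊕0 = 0
s2: b2⊕b3⊕b6⊕b7⊕b10⊕b11⊕b14⊕b15⊕b18⊕b19⊕b22⊕b23⊕b26⊕b27⊕b30⊕b31 = 0⊕1⊕1⊕0⊕1⊕1⊕0⊕0⊕1⊕1⊕1⊕1⊕0⊕0⊕1⊕0 = 1
s4: b4⊕b5⊕b6⊕b7⊕b12⊕b13⊕b14⊕b15⊕b20⊕b21⊕b22⊕b23⊕b28⊕b29⊕b30⊕b31 = 0⊕1⊕1⊕0⊕1⊕0⊕0⊕0⊕0⊕1⊕1⊕1⊕0⊕0⊕1⊕0 = 1
s8: b8⊕b9⊕b10⊕b11⊕b12⊕b13⊕b14⊕b15⊕b24⊕b25⊕b26⊕b27⊕b28⊕b29⊕b30⊕b31 = 0⊕0⊕1⊕1⊕1⊕0⊕0⊕0⊕0⊕0⊕0⊕0⊕0⊕0⊕1⊕0 = 0
s16: b16⊕b17⊕b18⊕b19⊕b20⊕b21⊕b22⊕b23⊕b24⊕b25⊕b26⊕b27⊕b28⊕b29⊕b30⊕b31 = 1⊕1⊕1⊕1⊕0⊕1⊕1⊕1⊕0⊕0⊕0⊕0⊕0⊕0⊕1⊕0 = 0
Syndrome (s16...s1) = 00110 → position 6.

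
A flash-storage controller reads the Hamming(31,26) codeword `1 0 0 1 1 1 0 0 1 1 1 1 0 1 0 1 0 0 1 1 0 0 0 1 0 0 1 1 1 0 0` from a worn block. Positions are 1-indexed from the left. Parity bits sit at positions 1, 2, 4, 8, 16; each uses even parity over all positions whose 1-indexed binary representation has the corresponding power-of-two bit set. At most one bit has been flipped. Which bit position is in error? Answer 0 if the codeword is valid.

25

s1: b1⊕b3⊕b5⊕b7⊕b9⊕b11⊕b13⊕b15⊕b17⊕b19⊕b21⊕b23⊕b25⊕b27⊕b29⊕b31 = 1⊕0⊕1⊕0⊕1⊕1⊕0⊕0⊕0⊕1⊕0⊕0⊕0⊕1⊕1⊕0 = 1
s2: b2⊕b3⊕b6⊕b7⊕b10⊕b11⊕b14⊕b15⊕b18⊕b19⊕b22⊕b23⊕b26⊕b27⊕b30⊕b31 = 0⊕0⊕1⊕0⊕1⊕1⊕1⊕0⊕0⊕1⊕0⊕0⊕0⊕1⊕0⊕0 = 0
s4: b4⊕b5⊕b6⊕b7⊕b12⊕b13⊕b14⊕b15⊕b20⊕b21⊕b22⊕b23⊕b28⊕b29⊕b30⊕b31 = 1⊕1⊕1⊕0⊕1⊕0⊕1⊕0⊕1⊕0⊕0⊕0⊕1⊕1⊕0⊕0 = 0
s8: b8⊕b9⊕b10⊕b11⊕b12⊕b13⊕b14⊕b15⊕b24⊕b25⊕b26⊕b27⊕b28⊕b29⊕b30⊕b31 = 0⊕1⊕1⊕1⊕1⊕0⊕1⊕0⊕1⊕0⊕0⊕1⊕1⊕1⊕0⊕0 = 1
s16: b16⊕b17⊕b18⊕b19⊕b20⊕b21⊕b22⊕b23⊕b24⊕b25⊕b26⊕b27⊕b28⊕b29⊕b30⊕b31 = 1⊕0⊕0⊕1⊕1⊕0⊕0⊕0⊕1⊕0⊕0⊕1⊕1⊕1⊕0⊕0 = 1
Syndrome (s16...s1) = 11001 → position 25.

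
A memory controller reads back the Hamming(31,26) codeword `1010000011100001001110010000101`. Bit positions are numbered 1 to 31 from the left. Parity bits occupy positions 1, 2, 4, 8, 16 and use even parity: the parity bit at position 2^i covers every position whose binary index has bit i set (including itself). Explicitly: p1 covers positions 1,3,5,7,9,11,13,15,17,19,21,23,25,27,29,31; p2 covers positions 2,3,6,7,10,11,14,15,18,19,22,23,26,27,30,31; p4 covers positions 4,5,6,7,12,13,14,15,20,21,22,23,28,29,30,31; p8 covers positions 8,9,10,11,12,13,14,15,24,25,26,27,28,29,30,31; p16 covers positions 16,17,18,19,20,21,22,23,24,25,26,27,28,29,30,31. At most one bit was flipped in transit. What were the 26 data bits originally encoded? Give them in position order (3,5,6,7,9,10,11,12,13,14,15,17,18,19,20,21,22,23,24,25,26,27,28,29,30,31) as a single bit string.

10001110000011110010000101

s1: b1⊕b3⊕b5⊕b7⊕b9⊕b11⊕b13⊕b15⊕b17⊕b19⊕b21⊕b23⊕b25⊕b27⊕b29⊕b31 = 1⊕1⊕0⊕0⊕1⊕1⊕0⊕0⊕0⊕1⊕1⊕0⊕0⊕0⊕1⊕1 = 0
s2: b2⊕b3⊕b6⊕b7⊕b10⊕b11⊕b14⊕b15⊕b18⊕b19⊕b22⊕b23⊕b26⊕b27⊕b30⊕b31 = 0⊕1⊕0⊕0⊕1⊕1⊕0⊕0⊕0⊕1⊕0⊕0⊕0⊕0⊕0⊕1 = 1
s4: b4⊕b5⊕b6⊕b7⊕b12⊕b13⊕b14⊕b15⊕b20⊕b21⊕b22⊕b23⊕b28⊕b29⊕b30⊕b31 = 0⊕0⊕0⊕0⊕0⊕0⊕0⊕0⊕1⊕1⊕0⊕0⊕0⊕1⊕0⊕1 = 0
s8: b8⊕b9⊕b10⊕b11⊕b12⊕b13⊕b14⊕b15⊕b24⊕b25⊕b26⊕b27⊕b28⊕b29⊕b30⊕b31 = 0⊕1⊕1⊕1⊕0⊕0⊕0⊕0⊕1⊕0⊕0⊕0⊕0⊕1⊕0⊕1 = 0
s16: b16⊕b17⊕b18⊕b19⊕b20⊕b21⊕b22⊕b23⊕b24⊕b25⊕b26⊕b27⊕b28⊕b29⊕b30⊕b31 = 1⊕0⊕0⊕1⊕1⊕1⊕0⊕0⊕1⊕0⊕0⊕0⊕0⊕1⊕0⊕1 = 1
Syndrome (s16...s1) = 10010 → position 18.
Flip bit 18: corrected codeword = 1010000011100001011110010000101
Data bits at positions 3,5,6,7,9,10,11,12,13,14,15,17,18,19,20,21,22,23,24,25,26,27,28,29,30,31: 10001110000011110010000101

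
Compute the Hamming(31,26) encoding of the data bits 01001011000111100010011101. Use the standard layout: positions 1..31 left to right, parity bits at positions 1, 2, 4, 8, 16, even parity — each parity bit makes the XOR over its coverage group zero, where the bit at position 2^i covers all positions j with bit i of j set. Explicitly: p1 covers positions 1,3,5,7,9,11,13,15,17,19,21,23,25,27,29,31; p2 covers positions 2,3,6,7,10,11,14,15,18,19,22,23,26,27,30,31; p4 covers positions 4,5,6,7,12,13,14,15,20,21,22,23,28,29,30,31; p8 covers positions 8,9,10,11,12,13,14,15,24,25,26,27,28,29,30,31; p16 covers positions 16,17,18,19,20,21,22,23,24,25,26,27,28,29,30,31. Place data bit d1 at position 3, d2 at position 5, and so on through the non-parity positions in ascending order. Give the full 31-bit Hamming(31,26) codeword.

Place data bits at non-power-of-two positions: b3=0, b5=1, b6=0, b7=0, b9=1, b10=0, b11=1, b12=1, b13=0, b14=0, b15=0, b17=1, b18=1, b19=1, b20=1, b21=0, b22=0, b23=0, b24=1, b25=0, b26=0, b27=1, b28=1, b29=1, b30=0, b31=1.
p1 = XOR of data positions {3,5,7,9,11,13,15,17,19,21,23,25,27,29,31} = 0⊕1⊕0⊕1⊕1⊕0⊕0⊕1⊕1⊕0⊕0⊕0⊕1⊕1⊕1 = 0
p2 = XOR of data positions {3,6,7,10,11,14,15,18,19,22,23,26,27,30,31} = 0⊕0⊕0⊕0⊕1⊕0⊕0⊕1⊕1⊕0⊕0⊕0⊕1⊕0⊕1 = 1
p4 = XOR of data positions {5,6,7,12,13,14,15,20,21,22,23,28,29,30,31} = 1⊕0⊕0⊕1⊕0⊕0⊕0⊕1⊕0⊕0⊕0⊕1⊕1⊕0⊕1 = 0
p8 = XOR of data positions {9,10,11,12,13,14,15,24,25,26,27,28,29,30,31} = 1⊕0⊕1⊕1⊕0⊕0⊕0⊕1⊕0⊕0⊕1⊕1⊕1⊕0⊕1 = 0
p16 = XOR of data positions {17,18,19,20,21,22,23,24,25,26,27,28,29,30,31} = 1⊕1⊕1⊕1⊕0⊕0⊕0⊕1⊕0⊕0⊕1⊕1⊕1⊕0⊕1 = 1
Codeword b1..b31 = 0100100010110001111100010011101

0100100010110001111100010011101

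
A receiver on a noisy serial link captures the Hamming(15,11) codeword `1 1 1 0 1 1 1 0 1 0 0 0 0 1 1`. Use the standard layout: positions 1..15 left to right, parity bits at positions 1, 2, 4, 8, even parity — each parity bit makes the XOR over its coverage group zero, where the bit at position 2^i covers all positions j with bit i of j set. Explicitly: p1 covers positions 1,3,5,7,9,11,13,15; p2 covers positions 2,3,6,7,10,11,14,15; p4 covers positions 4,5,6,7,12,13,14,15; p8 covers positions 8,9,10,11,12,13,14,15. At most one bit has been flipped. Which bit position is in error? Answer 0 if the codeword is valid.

s1: b1⊕b3⊕b5⊕b7⊕b9⊕b11⊕b13⊕b15 = 1⊕1⊕1⊕1⊕1⊕0⊕0⊕1 = 0
s2: b2⊕b3⊕b6⊕b7⊕b10⊕b11⊕b14⊕b15 = 1⊕1⊕1⊕1⊕0⊕0⊕1⊕1 = 0
s4: b4⊕b5⊕b6⊕b7⊕b12⊕b13⊕b14⊕b15 = 0⊕1⊕1⊕1⊕0⊕0⊕1⊕1 = 1
s8: b8⊕b9⊕b10⊕b11⊕b12⊕b13⊕b14⊕b15 = 0⊕1⊕0⊕0⊕0⊕0⊕1⊕1 = 1
Syndrome (s8...s1) = 1100 → position 12.

12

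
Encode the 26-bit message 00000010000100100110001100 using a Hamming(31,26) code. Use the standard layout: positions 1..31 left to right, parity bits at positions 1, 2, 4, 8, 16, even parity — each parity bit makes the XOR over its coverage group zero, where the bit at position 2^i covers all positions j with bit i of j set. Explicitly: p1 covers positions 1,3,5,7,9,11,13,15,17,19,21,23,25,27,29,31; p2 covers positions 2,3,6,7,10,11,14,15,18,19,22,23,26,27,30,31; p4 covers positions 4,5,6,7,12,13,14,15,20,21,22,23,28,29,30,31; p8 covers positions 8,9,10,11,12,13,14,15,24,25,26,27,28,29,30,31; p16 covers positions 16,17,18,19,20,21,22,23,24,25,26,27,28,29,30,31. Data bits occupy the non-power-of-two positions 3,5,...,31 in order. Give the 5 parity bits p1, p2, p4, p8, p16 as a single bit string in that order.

Place data bits at non-power-of-two positions: b3=0, b5=0, b6=0, b7=0, b9=0, b10=0, b11=1, b12=0, b13=0, b14=0, b15=0, b17=1, b18=0, b19=0, b20=1, b21=0, b22=0, b23=1, b24=1, b25=0, b26=0, b27=0, b28=1, b29=1, b30=0, b31=0.
p1 = XOR of data positions {3,5,7,9,11,13,15,17,19,21,23,25,27,29,31} = 0⊕0⊕0⊕0⊕1⊕0⊕0⊕1⊕0⊕0⊕1⊕0⊕0⊕1⊕0 = 0
p2 = XOR of data positions {3,6,7,10,11,14,15,18,19,22,23,26,27,30,31} = 0⊕0⊕0⊕0⊕1⊕0⊕0⊕0⊕0⊕0⊕1⊕0⊕0⊕0⊕0 = 0
p4 = XOR of data positions {5,6,7,12,13,14,15,20,21,22,23,28,29,30,31} = 0⊕0⊕0⊕0⊕0⊕0⊕0⊕1⊕0⊕0⊕1⊕1⊕1⊕0⊕0 = 0
p8 = XOR of data positions {9,10,11,12,13,14,15,24,25,26,27,28,29,30,31} = 0⊕0⊕1⊕0⊕0⊕0⊕0⊕1⊕0⊕0⊕0⊕1⊕1⊕0⊕0 = 0
p16 = XOR of data positions {17,18,19,20,21,22,23,24,25,26,27,28,29,30,31} = 1⊕0⊕0⊕1⊕0⊕0⊕1⊕1⊕0⊕0⊕0⊕1⊕1⊕0⊕0 = 0
Parity bits p1,p2,p4,p8,p16 = 00000

00000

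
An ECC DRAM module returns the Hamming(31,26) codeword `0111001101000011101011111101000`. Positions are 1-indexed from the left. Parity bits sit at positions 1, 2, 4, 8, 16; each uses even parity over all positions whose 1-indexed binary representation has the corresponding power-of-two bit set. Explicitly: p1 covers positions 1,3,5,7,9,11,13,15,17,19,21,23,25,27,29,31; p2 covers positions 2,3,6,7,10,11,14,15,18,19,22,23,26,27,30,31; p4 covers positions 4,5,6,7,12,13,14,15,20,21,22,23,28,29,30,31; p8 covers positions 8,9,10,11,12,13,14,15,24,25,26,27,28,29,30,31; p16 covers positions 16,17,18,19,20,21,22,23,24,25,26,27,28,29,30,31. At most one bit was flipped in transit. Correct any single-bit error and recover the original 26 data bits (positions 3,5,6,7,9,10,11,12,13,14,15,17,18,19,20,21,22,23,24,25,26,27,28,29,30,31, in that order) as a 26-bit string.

s1: b1⊕b3⊕b5⊕b7⊕b9⊕b11⊕b13⊕b15⊕b17⊕b19⊕b21⊕b23⊕b25⊕b27⊕b29⊕b31 = 0⊕1⊕0⊕1⊕0⊕0⊕0⊕1⊕1⊕1⊕1⊕1⊕1⊕0⊕0⊕0 = 0
s2: b2⊕b3⊕b6⊕b7⊕b10⊕b11⊕b14⊕b15⊕b18⊕b19⊕b22⊕b23⊕b26⊕b27⊕b30⊕b31 = 1⊕1⊕0⊕1⊕1⊕0⊕0⊕1⊕0⊕1⊕1⊕1⊕1⊕0⊕0⊕0 = 1
s4: b4⊕b5⊕b6⊕b7⊕b12⊕b13⊕b14⊕b15⊕b20⊕b21⊕b22⊕b23⊕b28⊕b29⊕b30⊕b31 = 1⊕0⊕0⊕1⊕0⊕0⊕0⊕1⊕0⊕1⊕1⊕1⊕1⊕0⊕0⊕0 = 1
s8: b8⊕b9⊕b10⊕b11⊕b12⊕b13⊕b14⊕b15⊕b24⊕b25⊕b26⊕b27⊕b28⊕b29⊕b30⊕b31 = 1⊕0⊕1⊕0⊕0⊕0⊕0⊕1⊕1⊕1⊕1⊕0⊕1⊕0⊕0⊕0 = 1
s16: b16⊕b17⊕b18⊕b19⊕b20⊕b21⊕b22⊕b23⊕b24⊕b25⊕b26⊕b27⊕b28⊕b29⊕b30⊕b31 = 1⊕1⊕0⊕1⊕0⊕1⊕1⊕1⊕1⊕1⊕1⊕0⊕1⊕0⊕0⊕0 = 0
Syndrome (s16...s1) = 01110 → position 14.
Flip bit 14: corrected codeword = 0111001101000111101011111101000
Data bits at positions 3,5,6,7,9,10,11,12,13,14,15,17,18,19,20,21,22,23,24,25,26,27,28,29,30,31: 10010100011101011111101000

10010100011101011111101000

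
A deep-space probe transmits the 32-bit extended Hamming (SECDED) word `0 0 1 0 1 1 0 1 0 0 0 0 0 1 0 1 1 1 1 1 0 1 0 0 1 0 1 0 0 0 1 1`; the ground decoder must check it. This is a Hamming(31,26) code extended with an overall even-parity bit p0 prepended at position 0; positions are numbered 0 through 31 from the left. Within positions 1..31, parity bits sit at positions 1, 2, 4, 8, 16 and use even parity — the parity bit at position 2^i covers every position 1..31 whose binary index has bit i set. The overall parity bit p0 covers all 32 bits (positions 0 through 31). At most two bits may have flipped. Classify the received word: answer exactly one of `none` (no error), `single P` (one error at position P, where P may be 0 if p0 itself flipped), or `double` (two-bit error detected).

s1: b1⊕b3⊕b5⊕b7⊕b9⊕b11⊕b13⊕b15⊕b17⊕b19⊕b21⊕b23⊕b25⊕b27⊕b29⊕b31 = 0⊕0⊕1⊕1⊕0⊕0⊕1⊕1⊕1⊕1⊕1⊕0⊕0⊕0⊕0⊕1 = 0
s2: b2⊕b3⊕b6⊕b7⊕b10⊕b11⊕b14⊕b15⊕b18⊕b19⊕b22⊕b23⊕b26⊕b27⊕b30⊕b31 = 1⊕0⊕0⊕1⊕0⊕0⊕0⊕1⊕1⊕1⊕0⊕0⊕1⊕0⊕1⊕1 = 0
s4: b4⊕b5⊕b6⊕b7⊕b12⊕b13⊕b14⊕b15⊕b20⊕b21⊕b22⊕b23⊕b28⊕b29⊕b30⊕b31 = 1⊕1⊕0⊕1⊕0⊕1⊕0⊕1⊕0⊕1⊕0⊕0⊕0⊕0⊕1⊕1 = 0
s8: b8⊕b9⊕b10⊕b11⊕b12⊕b13⊕b14⊕b15⊕b24⊕b25⊕b26⊕b27⊕b28⊕b29⊕b30⊕b31 = 0⊕0⊕0⊕0⊕0⊕1⊕0⊕1⊕1⊕0⊕1⊕0⊕0⊕0⊕1⊕1 = 0
s16: b16⊕b17⊕b18⊕b19⊕b20⊕b21⊕b22⊕b23⊕b24⊕b25⊕b26⊕b27⊕b28⊕b29⊕b30⊕b31 = 1⊕1⊕1⊕1⊕0⊕1⊕0⊕0⊕1⊕0⊕1⊕0⊕0⊕0⊕1⊕1 = 1
Syndrome (s16...s1) = 10000 → position 16.
Overall parity (XOR of all 32 bits, including p0): 0⊕0⊕1⊕0⊕1⊕1⊕0⊕1⊕0⊕0⊕0⊕0⊕0⊕1⊕0⊕1⊕1⊕1⊕1⊕1⊕0⊕1⊕0⊕0⊕1⊕0⊕1⊕0⊕0⊕0⊕1⊕1 = 1
Overall=1, syndrome position=16 → single-bit error at position 16.

single 16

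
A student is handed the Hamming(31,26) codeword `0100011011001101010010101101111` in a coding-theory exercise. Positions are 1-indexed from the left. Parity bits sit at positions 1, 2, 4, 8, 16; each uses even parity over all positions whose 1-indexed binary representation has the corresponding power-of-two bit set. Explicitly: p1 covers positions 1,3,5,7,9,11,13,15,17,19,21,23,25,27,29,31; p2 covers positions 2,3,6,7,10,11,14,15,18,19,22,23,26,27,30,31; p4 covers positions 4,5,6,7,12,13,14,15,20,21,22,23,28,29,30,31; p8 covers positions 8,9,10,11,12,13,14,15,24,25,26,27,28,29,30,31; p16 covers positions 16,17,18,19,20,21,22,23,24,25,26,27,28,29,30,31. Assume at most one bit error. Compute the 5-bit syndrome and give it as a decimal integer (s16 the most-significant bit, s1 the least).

0

s1: b1⊕b3⊕b5⊕b7⊕b9⊕b11⊕b13⊕b15⊕b17⊕b19⊕b21⊕b23⊕b25⊕b27⊕b29⊕b31 = 0⊕0⊕0⊕1⊕1⊕0⊕1⊕0⊕0⊕0⊕1⊕1⊕1⊕0⊕1⊕1 = 0
s2: b2⊕b3⊕b6⊕b7⊕b10⊕b11⊕b14⊕b15⊕b18⊕b19⊕b22⊕b23⊕b26⊕b27⊕b30⊕b31 = 1⊕0⊕1⊕1⊕1⊕0⊕1⊕0⊕1⊕0⊕0⊕1⊕1⊕0⊕1⊕1 = 0
s4: b4⊕b5⊕b6⊕b7⊕b12⊕b13⊕b14⊕b15⊕b20⊕b21⊕b22⊕b23⊕b28⊕b29⊕b30⊕b31 = 0⊕0⊕1⊕1⊕0⊕1⊕1⊕0⊕0⊕1⊕0⊕1⊕1⊕1⊕1⊕1 = 0
s8: b8⊕b9⊕b10⊕b11⊕b12⊕b13⊕b14⊕b15⊕b24⊕b25⊕b26⊕b27⊕b28⊕b29⊕b30⊕b31 = 0⊕1⊕1⊕0⊕0⊕1⊕1⊕0⊕0⊕1⊕1⊕0⊕1⊕1⊕1⊕1 = 0
s16: b16⊕b17⊕b18⊕b19⊕b20⊕b21⊕b22⊕b23⊕b24⊕b25⊕b26⊕b27⊕b28⊕b29⊕b30⊕b31 = 1⊕0⊕1⊕0⊕0⊕1⊕0⊕1⊕0⊕1⊕1⊕0⊕1⊕1⊕1⊕1 = 0
Syndrome (s16...s1) = 00000 → position 0 (no error).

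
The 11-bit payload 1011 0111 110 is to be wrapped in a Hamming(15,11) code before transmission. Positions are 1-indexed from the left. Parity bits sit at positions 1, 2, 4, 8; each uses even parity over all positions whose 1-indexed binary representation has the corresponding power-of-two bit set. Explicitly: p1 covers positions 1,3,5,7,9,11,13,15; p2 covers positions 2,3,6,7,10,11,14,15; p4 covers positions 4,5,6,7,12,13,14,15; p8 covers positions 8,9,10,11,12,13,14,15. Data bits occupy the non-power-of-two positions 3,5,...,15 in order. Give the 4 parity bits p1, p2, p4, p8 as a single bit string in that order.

Place data bits at non-power-of-two positions: b3=1, b5=0, b6=1, b7=1, b9=0, b10=1, b11=1, b12=1, b13=1, b14=1, b15=0.
p1 = XOR of data positions {3,5,7,9,11,13,15} = 1⊕0⊕1⊕0⊕1⊕1⊕0 = 0
p2 = XOR of data positions {3,6,7,10,11,14,15} = 1⊕1⊕1⊕1⊕1⊕1⊕0 = 0
p4 = XOR of data positions {5,6,7,12,13,14,15} = 0⊕1⊕1⊕1⊕1⊕1⊕0 = 1
p8 = XOR of data positions {9,10,11,12,13,14,15} = 0⊕1⊕1⊕1⊕1⊕1⊕0 = 1
Parity bits p1,p2,p4,p8 = 0011

0011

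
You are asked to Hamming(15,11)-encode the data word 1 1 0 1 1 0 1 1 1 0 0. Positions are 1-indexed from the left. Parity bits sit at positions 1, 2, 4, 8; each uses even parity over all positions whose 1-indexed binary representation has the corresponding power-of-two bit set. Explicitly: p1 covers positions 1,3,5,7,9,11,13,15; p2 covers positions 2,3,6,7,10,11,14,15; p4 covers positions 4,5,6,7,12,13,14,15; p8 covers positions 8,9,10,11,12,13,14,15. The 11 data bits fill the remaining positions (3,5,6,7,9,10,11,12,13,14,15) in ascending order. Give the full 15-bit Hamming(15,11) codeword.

Place data bits at non-power-of-two positions: b3=1, b5=1, b6=0, b7=1, b9=1, b10=0, b11=1, b12=1, b13=1, b14=0, b15=0.
p1 = XOR of data positions {3,5,7,9,11,13,15} = 1⊕1⊕1⊕1⊕1⊕1⊕0 = 0
p2 = XOR of data positions {3,6,7,10,11,14,15} = 1⊕0⊕1⊕0⊕1⊕0⊕0 = 1
p4 = XOR of data positions {5,6,7,12,13,14,15} = 1⊕0⊕1⊕1⊕1⊕0⊕0 = 0
p8 = XOR of data positions {9,10,11,12,13,14,15} = 1⊕0⊕1⊕1⊕1⊕0⊕0 = 0
Codeword b1..b15 = 011010101011100

011010101011100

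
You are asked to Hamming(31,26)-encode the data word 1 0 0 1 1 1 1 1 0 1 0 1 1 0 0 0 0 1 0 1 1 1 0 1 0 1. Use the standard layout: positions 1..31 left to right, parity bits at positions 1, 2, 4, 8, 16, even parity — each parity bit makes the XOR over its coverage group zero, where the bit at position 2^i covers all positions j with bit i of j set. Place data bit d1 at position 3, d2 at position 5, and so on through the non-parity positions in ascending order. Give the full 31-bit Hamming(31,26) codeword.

Place data bits at non-power-of-two positions: b3=1, b5=0, b6=0, b7=1, b9=1, b10=1, b11=1, b12=1, b13=0, b14=1, b15=0, b17=1, b18=1, b19=0, b20=0, b21=0, b22=0, b23=1, b24=0, b25=1, b26=1, b27=1, b28=0, b29=1, b30=0, b31=1.
p1 = XOR of data positions {3,5,7,9,11,13,15,17,19,21,23,25,27,29,31} = 1⊕0⊕1⊕1⊕1⊕0⊕0⊕1⊕0⊕0⊕1⊕1⊕1⊕1⊕1 = 0
p2 = XOR of data positions {3,6,7,10,11,14,15,18,19,22,23,26,27,30,31} = 1⊕0⊕1⊕1⊕1⊕1⊕0⊕1⊕0⊕0⊕1⊕1⊕1⊕0⊕1 = 0
p4 = XOR of data positions {5,6,7,12,13,14,15,20,21,22,23,28,29,30,31} = 0⊕0⊕1⊕1⊕0⊕1⊕0⊕0⊕0⊕0⊕1⊕0⊕1⊕0⊕1 = 0
p8 = XOR of data positions {9,10,11,12,13,14,15,24,25,26,27,28,29,30,31} = 1⊕1⊕1⊕1⊕0⊕1⊕0⊕0⊕1⊕1⊕1⊕0⊕1⊕0⊕1 = 0
p16 = XOR of data positions {17,18,19,20,21,22,23,24,25,26,27,28,29,30,31} = 1⊕1⊕0⊕0⊕0⊕0⊕1⊕0⊕1⊕1⊕1⊕0⊕1⊕0⊕1 = 0
Codeword b1..b31 = 0010001011110100110000101110101

0010001011110100110000101110101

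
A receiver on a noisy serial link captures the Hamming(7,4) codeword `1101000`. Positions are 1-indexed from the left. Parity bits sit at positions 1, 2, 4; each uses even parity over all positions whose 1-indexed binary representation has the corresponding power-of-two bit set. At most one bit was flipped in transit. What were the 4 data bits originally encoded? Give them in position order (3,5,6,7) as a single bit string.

0001

s1: b1⊕b3⊕b5⊕b7 = 1⊕0⊕0⊕0 = 1
s2: b2⊕b3⊕b6⊕b7 = 1⊕0⊕0⊕0 = 1
s4: b4⊕b5⊕b6⊕b7 = 1⊕0⊕0⊕0 = 1
Syndrome (s4...s1) = 111 → position 7.
Flip bit 7: corrected codeword = 1101001
Data bits at positions 3,5,6,7: 0001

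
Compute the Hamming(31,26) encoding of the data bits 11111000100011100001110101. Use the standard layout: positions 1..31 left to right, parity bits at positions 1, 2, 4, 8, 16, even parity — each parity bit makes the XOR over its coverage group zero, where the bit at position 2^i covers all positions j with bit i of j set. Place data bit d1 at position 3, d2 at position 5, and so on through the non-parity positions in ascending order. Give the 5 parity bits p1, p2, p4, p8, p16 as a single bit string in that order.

00110

Place data bits at non-power-of-two positions: b3=1, b5=1, b6=1, b7=1, b9=1, b10=0, b11=0, b12=0, b13=1, b14=0, b15=0, b17=0, b18=1, b19=1, b20=1, b21=0, b22=0, b23=0, b24=0, b25=1, b26=1, b27=1, b28=0, b29=1, b30=0, b31=1.
p1 = XOR of data positions {3,5,7,9,11,13,15,17,19,21,23,25,27,29,31} = 1⊕1⊕1⊕1⊕0⊕1⊕0⊕0⊕1⊕0⊕0⊕1⊕1⊕1⊕1 = 0
p2 = XOR of data positions {3,6,7,10,11,14,15,18,19,22,23,26,27,30,31} = 1⊕1⊕1⊕0⊕0⊕0⊕0⊕1⊕1⊕0⊕0⊕1⊕1⊕0⊕1 = 0
p4 = XOR of data positions {5,6,7,12,13,14,15,20,21,22,23,28,29,30,31} = 1⊕1⊕1⊕0⊕1⊕0⊕0⊕1⊕0⊕0⊕0⊕0⊕1⊕0⊕1 = 1
p8 = XOR of data positions {9,10,11,12,13,14,15,24,25,26,27,28,29,30,31} = 1⊕0⊕0⊕0⊕1⊕0⊕0⊕0⊕1⊕1⊕1⊕0⊕1⊕0⊕1 = 1
p16 = XOR of data positions {17,18,19,20,21,22,23,24,25,26,27,28,29,30,31} = 0⊕1⊕1⊕1⊕0⊕0⊕0⊕0⊕1⊕1⊕1⊕0⊕1⊕0⊕1 = 0
Parity bits p1,p2,p4,p8,p16 = 00110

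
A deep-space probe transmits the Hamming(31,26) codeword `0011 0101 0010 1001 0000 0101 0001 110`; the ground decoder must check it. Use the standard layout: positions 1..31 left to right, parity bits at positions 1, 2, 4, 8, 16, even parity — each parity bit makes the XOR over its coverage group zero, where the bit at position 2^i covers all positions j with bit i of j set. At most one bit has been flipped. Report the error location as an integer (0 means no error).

14

s1: b1⊕b3⊕b5⊕b7⊕b9⊕b11⊕b13⊕b15⊕b17⊕b19⊕b21⊕b23⊕b25⊕b27⊕b29⊕b31 = 0⊕1⊕0⊕0⊕0⊕1⊕1⊕0⊕0⊕0⊕0⊕0⊕0⊕0⊕1⊕0 = 0
s2: b2⊕b3⊕b6⊕b7⊕b10⊕b11⊕b14⊕b15⊕b18⊕b19⊕b22⊕b23⊕b26⊕b27⊕b30⊕b31 = 0⊕1⊕1⊕0⊕0⊕1⊕0⊕0⊕0⊕0⊕1⊕0⊕0⊕0⊕1⊕0 = 1
s4: b4⊕b5⊕b6⊕b7⊕b12⊕b13⊕b14⊕b15⊕b20⊕b21⊕b22⊕b23⊕b28⊕b29⊕b30⊕b31 = 1⊕0⊕1⊕0⊕0⊕1⊕0⊕0⊕0⊕0⊕1⊕0⊕1⊕1⊕1⊕0 = 1
s8: b8⊕b9⊕b10⊕b11⊕b12⊕b13⊕b14⊕b15⊕b24⊕b25⊕b26⊕b27⊕b28⊕b29⊕b30⊕b31 = 1⊕0⊕0⊕1⊕0⊕1⊕0⊕0⊕1⊕0⊕0⊕0⊕1⊕1⊕1⊕0 = 1
s16: b16⊕b17⊕b18⊕b19⊕b20⊕b21⊕b22⊕b23⊕b24⊕b25⊕b26⊕b27⊕b28⊕b29⊕b30⊕b31 = 1⊕0⊕0⊕0⊕0⊕0⊕1⊕0⊕1⊕0⊕0⊕0⊕1⊕1⊕1⊕0 = 0
Syndrome (s16...s1) = 01110 → position 14.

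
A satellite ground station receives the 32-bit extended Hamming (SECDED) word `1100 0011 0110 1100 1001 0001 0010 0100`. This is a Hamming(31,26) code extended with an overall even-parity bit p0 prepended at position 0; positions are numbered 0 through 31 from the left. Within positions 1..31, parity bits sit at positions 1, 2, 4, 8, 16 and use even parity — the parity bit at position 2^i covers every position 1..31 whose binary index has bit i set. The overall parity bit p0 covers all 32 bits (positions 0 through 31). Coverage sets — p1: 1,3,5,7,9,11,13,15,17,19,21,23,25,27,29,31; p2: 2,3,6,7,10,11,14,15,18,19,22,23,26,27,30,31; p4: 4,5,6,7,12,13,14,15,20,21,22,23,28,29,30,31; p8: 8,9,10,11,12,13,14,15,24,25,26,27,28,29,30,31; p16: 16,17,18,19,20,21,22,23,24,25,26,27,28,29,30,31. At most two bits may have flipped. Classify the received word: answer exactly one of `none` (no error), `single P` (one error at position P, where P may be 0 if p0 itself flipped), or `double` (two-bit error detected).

single 17

s1: b1⊕b3⊕b5⊕b7⊕b9⊕b11⊕b13⊕b15⊕b17⊕b19⊕b21⊕b23⊕b25⊕b27⊕b29⊕b31 = 1⊕0⊕0⊕1⊕1⊕0⊕1⊕0⊕0⊕1⊕0⊕1⊕0⊕0⊕1⊕0 = 1
s2: b2⊕b3⊕b6⊕b7⊕b10⊕b11⊕b14⊕b15⊕b18⊕b19⊕b22⊕b23⊕b26⊕b27⊕b30⊕b31 = 0⊕0⊕1⊕1⊕1⊕0⊕0⊕0⊕0⊕1⊕0⊕1⊕1⊕0⊕0⊕0 = 0
s4: b4⊕b5⊕b6⊕b7⊕b12⊕b13⊕b14⊕b15⊕b20⊕b21⊕b22⊕b23⊕b28⊕b29⊕b30⊕b31 = 0⊕0⊕1⊕1⊕1⊕1⊕0⊕0⊕0⊕0⊕0⊕1⊕0⊕1⊕0⊕0 = 0
s8: b8⊕b9⊕b10⊕b11⊕b12⊕b13⊕b14⊕b15⊕b24⊕b25⊕b26⊕b27⊕b28⊕b29⊕b30⊕b31 = 0⊕1⊕1⊕0⊕1⊕1⊕0⊕0⊕0⊕0⊕1⊕0⊕0⊕1⊕0⊕0 = 0
s16: b16⊕b17⊕b18⊕b19⊕b20⊕b21⊕b22⊕b23⊕b24⊕b25⊕b26⊕b27⊕b28⊕b29⊕b30⊕b31 = 1⊕0⊕0⊕1⊕0⊕0⊕0⊕1⊕0⊕0⊕1⊕0⊕0⊕1⊕0⊕0 = 1
Syndrome (s16...s1) = 10001 → position 17.
Overall parity (XOR of all 32 bits, including p0): 1⊕1⊕0⊕0⊕0⊕0⊕1⊕1⊕0⊕1⊕1⊕0⊕1⊕1⊕0⊕0⊕1⊕0⊕0⊕1⊕0⊕0⊕0⊕1⊕0⊕0⊕1⊕0⊕0⊕1⊕0⊕0 = 1
Overall=1, syndrome position=17 → single-bit error at position 17.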